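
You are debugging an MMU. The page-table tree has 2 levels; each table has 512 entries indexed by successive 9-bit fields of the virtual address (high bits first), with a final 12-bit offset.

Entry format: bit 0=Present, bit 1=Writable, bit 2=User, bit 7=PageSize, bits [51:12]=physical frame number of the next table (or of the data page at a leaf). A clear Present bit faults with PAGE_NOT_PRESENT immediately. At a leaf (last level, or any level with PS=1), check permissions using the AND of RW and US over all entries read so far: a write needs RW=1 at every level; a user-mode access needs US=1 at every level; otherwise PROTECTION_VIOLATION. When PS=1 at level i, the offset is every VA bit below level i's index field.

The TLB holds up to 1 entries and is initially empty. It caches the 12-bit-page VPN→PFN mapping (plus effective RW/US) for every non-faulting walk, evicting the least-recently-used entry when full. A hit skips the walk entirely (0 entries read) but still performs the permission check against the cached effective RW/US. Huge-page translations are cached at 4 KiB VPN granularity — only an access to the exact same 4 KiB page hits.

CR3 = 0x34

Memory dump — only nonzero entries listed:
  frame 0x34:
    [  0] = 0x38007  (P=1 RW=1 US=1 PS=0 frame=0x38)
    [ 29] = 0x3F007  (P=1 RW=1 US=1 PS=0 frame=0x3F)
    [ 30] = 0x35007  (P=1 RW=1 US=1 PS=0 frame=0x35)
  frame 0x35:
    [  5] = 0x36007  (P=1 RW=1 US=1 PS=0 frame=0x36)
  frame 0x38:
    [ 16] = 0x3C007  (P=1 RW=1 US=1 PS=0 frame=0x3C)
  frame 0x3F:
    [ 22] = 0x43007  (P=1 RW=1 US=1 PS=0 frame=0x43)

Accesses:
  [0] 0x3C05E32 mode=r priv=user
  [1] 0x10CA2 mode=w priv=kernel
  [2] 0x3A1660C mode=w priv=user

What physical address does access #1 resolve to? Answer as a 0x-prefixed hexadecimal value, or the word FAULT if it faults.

Walk each access:
#0 VA=0x3C05E32 (r,user):
  L0: frame=0x34 idx=30 entry=0x35007 [P=1 RW=1 US=1 PS=0]
  L1: frame=0x35 idx=5 entry=0x36007 [P=1 RW=1 US=1 PS=0]
  → PA=0x36E32  (2 entries read)
#1 VA=0x10CA2 (w,kernel):
  L0: frame=0x34 idx=0 entry=0x38007 [P=1 RW=1 US=1 PS=0]
  L1: frame=0x38 idx=16 entry=0x3C007 [P=1 RW=1 US=1 PS=0]
  → PA=0x3CCA2  (2 entries read)
#2 VA=0x3A1660C (w,user):
  L0: frame=0x34 idx=29 entry=0x3F007 [P=1 RW=1 US=1 PS=0]
  L1: frame=0x3F idx=22 entry=0x43007 [P=1 RW=1 US=1 PS=0]
  → PA=0x4360C  (2 entries read)

Access #1 PA: 0x3CCA2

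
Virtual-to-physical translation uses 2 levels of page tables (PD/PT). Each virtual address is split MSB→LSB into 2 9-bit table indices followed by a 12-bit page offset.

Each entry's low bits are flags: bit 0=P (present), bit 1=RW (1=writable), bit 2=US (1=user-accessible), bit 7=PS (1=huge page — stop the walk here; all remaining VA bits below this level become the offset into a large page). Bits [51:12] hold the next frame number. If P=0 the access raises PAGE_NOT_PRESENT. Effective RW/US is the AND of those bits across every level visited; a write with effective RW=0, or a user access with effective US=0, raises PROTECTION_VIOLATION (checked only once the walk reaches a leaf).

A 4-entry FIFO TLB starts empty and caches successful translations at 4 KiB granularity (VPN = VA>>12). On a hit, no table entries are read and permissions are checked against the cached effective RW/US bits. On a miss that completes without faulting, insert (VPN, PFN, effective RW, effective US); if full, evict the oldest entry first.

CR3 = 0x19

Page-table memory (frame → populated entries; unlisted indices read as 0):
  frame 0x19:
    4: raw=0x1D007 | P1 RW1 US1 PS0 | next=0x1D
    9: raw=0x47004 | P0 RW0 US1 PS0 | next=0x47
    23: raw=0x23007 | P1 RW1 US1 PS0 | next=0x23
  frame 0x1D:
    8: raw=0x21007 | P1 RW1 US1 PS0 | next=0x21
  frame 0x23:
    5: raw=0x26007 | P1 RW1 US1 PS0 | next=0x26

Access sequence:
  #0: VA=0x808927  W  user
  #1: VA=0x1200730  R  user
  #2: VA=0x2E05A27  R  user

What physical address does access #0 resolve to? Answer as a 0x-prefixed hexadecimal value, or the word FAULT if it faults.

Walk each access:
#0 VA=0x808927 (w,user):
  lvl0: tbl 0x19, slot 4 ⇒ 0x1D007 (P1/RW1/US1/PS0)
  lvl1: tbl 0x1D, slot 8 ⇒ 0x21007 (P1/RW1/US1/PS0)
  → PA=0x21927  (2 entries read)
#1 VA=0x1200730 (r,user):
  lvl0: tbl 0x19, slot 9 ⇒ 0x47004 (P0/RW0/US1/PS0)
  → PAGE_NOT_PRESENT  (1 entries read)
#2 VA=0x2E05A27 (r,user):
  lvl0: tbl 0x19, slot 23 ⇒ 0x23007 (P1/RW1/US1/PS0)
  lvl1: tbl 0x23, slot 5 ⇒ 0x26007 (P1/RW1/US1/PS0)
  → PA=0x26A27  (2 entries read)

Access #0 PA: 0x21927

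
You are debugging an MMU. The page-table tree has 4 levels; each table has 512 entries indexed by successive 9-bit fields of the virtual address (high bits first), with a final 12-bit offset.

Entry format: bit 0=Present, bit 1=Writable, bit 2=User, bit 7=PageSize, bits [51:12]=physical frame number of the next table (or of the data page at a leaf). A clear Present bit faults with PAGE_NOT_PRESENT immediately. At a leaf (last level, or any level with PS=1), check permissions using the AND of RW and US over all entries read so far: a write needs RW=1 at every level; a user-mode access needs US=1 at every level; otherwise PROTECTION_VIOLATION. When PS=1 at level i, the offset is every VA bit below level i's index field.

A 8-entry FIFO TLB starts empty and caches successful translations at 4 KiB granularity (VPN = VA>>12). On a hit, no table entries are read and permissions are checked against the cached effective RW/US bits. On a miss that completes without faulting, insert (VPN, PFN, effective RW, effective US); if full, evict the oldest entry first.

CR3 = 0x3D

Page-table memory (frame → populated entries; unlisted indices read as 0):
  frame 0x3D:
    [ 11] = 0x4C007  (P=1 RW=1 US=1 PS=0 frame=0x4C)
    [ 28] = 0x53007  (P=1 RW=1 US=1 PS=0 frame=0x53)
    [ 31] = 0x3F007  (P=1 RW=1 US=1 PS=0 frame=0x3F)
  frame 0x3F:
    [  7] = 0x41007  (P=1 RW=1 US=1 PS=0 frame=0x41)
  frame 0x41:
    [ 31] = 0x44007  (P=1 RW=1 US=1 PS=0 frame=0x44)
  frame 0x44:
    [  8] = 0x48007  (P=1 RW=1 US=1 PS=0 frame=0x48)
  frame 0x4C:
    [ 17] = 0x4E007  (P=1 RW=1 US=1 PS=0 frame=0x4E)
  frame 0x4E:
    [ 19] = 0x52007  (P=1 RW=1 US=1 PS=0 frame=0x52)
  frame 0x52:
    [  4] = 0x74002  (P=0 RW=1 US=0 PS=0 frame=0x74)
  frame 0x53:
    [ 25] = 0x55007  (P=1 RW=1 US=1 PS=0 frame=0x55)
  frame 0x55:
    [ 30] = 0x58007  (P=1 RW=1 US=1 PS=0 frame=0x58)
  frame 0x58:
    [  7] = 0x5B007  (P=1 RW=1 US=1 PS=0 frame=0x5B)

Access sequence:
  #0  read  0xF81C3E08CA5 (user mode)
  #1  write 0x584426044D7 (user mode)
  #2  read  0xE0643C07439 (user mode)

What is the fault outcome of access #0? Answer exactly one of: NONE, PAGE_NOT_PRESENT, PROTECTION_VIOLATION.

Per-access translation:
#0 VA=0xF81C3E08CA5 (r,user):
  [0] read 0x3D idx=31: raw=0x3F007 flags P=1 W=1 U=1 S=0
  [1] read 0x3F idx=7: raw=0x41007 flags P=1 W=1 U=1 S=0
  [2] read 0x41 idx=31: raw=0x44007 flags P=1 W=1 U=1 S=0
  [3] read 0x44 idx=8: raw=0x48007 flags P=1 W=1 U=1 S=0
  ✓ 0x48CA5  — 4 lookups
#1 VA=0x584426044D7 (w,user):
  [0] read 0x3D idx=11: raw=0x4C007 flags P=1 W=1 U=1 S=0
  [1] read 0x4C idx=17: raw=0x4E007 flags P=1 W=1 U=1 S=0
  [2] read 0x4E idx=19: raw=0x52007 flags P=1 W=1 U=1 S=0
  [3] read 0x52 idx=4: raw=0x74002 flags P=0 W=1 U=0 S=0
  ⇒ fault: PAGE_NOT_PRESENT  — 4 lookups
#2 VA=0xE0643C07439 (r,user):
  [0] read 0x3D idx=28: raw=0x53007 flags P=1 W=1 U=1 S=0
  [1] read 0x53 idx=25: raw=0x55007 flags P=1 W=1 U=1 S=0
  [2] read 0x55 idx=30: raw=0x58007 flags P=1 W=1 U=1 S=0
  [3] read 0x58 idx=7: raw=0x5B007 flags P=1 W=1 U=1 S=0
  ✓ 0x5B439  — 4 lookups

Access #0 fault: NONE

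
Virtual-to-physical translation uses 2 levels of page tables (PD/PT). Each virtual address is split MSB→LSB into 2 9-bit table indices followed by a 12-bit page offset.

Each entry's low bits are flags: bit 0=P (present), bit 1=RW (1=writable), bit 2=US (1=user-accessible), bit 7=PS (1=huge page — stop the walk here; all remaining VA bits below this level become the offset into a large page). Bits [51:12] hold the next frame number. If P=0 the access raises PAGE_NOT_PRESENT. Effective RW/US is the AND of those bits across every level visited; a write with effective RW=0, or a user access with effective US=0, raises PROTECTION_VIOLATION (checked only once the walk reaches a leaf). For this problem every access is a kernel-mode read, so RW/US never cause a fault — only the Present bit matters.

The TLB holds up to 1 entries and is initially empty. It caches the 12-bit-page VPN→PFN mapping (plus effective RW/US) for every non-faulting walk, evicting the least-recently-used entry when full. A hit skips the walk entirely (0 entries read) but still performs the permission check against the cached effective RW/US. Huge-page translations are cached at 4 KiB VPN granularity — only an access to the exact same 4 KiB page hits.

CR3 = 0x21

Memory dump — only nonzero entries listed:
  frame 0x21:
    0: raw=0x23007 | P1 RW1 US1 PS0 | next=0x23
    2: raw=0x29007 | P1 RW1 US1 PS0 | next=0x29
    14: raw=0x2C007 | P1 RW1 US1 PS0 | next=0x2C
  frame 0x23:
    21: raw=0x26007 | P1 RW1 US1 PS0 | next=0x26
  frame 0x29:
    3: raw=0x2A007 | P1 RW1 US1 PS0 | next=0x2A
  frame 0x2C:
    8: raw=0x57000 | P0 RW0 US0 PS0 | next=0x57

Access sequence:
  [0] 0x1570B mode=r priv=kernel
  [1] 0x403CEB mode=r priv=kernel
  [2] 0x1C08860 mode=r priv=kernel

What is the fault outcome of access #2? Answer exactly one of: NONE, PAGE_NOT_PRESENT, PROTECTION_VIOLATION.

Per-access translation:
#0 VA=0x1570B (r,kernel):
  lvl0: tbl 0x21, slot 0 ⇒ 0x23007 (P1/RW1/US1/PS0)
  lvl1: tbl 0x23, slot 21 ⇒ 0x26007 (P1/RW1/US1/PS0)
  ✓ 0x2670B  — 2 lookups
#1 VA=0x403CEB (r,kernel):
  lvl0: tbl 0x21, slot 2 ⇒ 0x29007 (P1/RW1/US1/PS0)
  lvl1: tbl 0x29, slot 3 ⇒ 0x2A007 (P1/RW1/US1/PS0)
  ✓ 0x2ACEB  — 2 lookups
#2 VA=0x1C08860 (r,kernel):
  lvl0: tbl 0x21, slot 14 ⇒ 0x2C007 (P1/RW1/US1/PS0)
  lvl1: tbl 0x2C, slot 8 ⇒ 0x57000 (P0/RW0/US0/PS0)
  → PAGE_NOT_PRESENT  (2 entries read)

Access #2 fault: PAGE_NOT_PRESENT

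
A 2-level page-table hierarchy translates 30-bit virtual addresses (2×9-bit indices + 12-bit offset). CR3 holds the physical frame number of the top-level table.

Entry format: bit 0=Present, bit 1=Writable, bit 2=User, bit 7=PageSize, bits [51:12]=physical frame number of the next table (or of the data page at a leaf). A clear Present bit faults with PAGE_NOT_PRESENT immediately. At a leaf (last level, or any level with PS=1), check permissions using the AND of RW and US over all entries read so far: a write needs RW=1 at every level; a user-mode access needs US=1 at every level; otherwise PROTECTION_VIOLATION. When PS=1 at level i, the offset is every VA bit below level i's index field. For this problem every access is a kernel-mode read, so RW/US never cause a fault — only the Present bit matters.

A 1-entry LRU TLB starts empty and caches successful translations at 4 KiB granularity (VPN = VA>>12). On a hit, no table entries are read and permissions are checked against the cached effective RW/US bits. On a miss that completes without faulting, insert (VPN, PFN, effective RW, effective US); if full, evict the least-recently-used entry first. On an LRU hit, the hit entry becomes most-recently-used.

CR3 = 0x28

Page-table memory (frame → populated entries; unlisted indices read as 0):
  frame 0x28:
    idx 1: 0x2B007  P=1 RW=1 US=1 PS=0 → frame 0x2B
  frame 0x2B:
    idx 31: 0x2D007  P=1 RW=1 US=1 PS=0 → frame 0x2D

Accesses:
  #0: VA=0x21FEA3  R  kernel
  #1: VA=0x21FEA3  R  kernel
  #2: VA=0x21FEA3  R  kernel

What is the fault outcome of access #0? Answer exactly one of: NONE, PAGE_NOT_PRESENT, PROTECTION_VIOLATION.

Per-access translation:
#0 VA=0x21FEA3 (r,kernel):
  [0] read 0x28 idx=1: raw=0x2B007 flags P=1 W=1 U=1 S=0
  [1] read 0x2B idx=31: raw=0x2D007 flags P=1 W=1 U=1 S=0
  ✓ 0x2DEA3  — 2 lookups
#1 VA=0x21FEA3 (r,kernel):
  TLB hit vpn=0x21F → PA=0x2DEA3
#2 VA=0x21FEA3 (r,kernel):
  TLB hit vpn=0x21F → PA=0x2DEA3

Access #0 fault: NONE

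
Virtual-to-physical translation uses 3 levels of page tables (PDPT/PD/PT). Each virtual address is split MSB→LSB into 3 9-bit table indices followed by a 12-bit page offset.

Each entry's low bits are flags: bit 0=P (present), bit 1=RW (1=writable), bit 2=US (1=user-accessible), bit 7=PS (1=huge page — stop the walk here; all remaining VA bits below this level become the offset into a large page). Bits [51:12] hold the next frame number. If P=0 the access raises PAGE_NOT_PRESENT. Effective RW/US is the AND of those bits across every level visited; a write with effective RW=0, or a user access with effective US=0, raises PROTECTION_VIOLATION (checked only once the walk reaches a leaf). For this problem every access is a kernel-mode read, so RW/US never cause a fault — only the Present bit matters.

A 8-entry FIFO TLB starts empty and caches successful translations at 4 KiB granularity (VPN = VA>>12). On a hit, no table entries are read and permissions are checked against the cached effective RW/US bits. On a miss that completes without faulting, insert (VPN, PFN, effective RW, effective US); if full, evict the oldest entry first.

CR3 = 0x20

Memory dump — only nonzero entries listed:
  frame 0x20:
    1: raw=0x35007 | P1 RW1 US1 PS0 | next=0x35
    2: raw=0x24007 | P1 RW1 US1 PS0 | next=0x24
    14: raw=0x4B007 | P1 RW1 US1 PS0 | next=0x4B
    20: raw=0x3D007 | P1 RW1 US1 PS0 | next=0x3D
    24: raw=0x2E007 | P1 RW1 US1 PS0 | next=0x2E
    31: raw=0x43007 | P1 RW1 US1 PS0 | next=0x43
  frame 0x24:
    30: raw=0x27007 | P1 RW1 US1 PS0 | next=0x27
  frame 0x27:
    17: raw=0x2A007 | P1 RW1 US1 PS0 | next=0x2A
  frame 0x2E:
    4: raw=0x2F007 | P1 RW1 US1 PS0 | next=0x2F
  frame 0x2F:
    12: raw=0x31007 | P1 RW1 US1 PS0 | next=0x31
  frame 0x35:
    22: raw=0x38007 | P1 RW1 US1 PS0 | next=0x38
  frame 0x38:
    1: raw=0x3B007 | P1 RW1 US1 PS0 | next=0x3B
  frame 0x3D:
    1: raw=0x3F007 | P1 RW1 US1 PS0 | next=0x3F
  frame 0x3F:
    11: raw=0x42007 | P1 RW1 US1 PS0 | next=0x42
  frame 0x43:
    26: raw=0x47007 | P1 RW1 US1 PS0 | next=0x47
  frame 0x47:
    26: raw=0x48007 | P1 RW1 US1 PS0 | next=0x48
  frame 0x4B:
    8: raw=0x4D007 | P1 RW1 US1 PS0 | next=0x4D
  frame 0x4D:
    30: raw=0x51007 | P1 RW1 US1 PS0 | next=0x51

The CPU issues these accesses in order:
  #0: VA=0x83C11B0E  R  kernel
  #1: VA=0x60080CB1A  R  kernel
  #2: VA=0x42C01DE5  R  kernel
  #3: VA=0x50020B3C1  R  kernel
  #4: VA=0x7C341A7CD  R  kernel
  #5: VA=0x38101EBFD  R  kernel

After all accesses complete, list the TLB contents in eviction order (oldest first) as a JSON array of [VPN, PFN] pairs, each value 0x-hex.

Per-access translation:
#0 VA=0x83C11B0E (r,kernel):
  [0] read 0x20 idx=2: raw=0x24007 flags P=1 W=1 U=1 S=0
  [1] read 0x24 idx=30: raw=0x27007 flags P=1 W=1 U=1 S=0
  [2] read 0x27 idx=17: raw=0x2A007 flags P=1 W=1 U=1 S=0
  ⇒ phys 0x2AB0E  [3 reads]
#1 VA=0x60080CB1A (r,kernel):
  [0] read 0x20 idx=24: raw=0x2E007 flags P=1 W=1 U=1 S=0
  [1] read 0x2E idx=4: raw=0x2F007 flags P=1 W=1 U=1 S=0
  [2] read 0x2F idx=12: raw=0x31007 flags P=1 W=1 U=1 S=0
  ⇒ phys 0x31B1A  [3 reads]
#2 VA=0x42C01DE5 (r,kernel):
  [0] read 0x20 idx=1: raw=0x35007 flags P=1 W=1 U=1 S=0
  [1] read 0x35 idx=22: raw=0x38007 flags P=1 W=1 U=1 S=0
  [2] read 0x38 idx=1: raw=0x3B007 flags P=1 W=1 U=1 S=0
  ⇒ phys 0x3BDE5  [3 reads]
#3 VA=0x50020B3C1 (r,kernel):
  [0] read 0x20 idx=20: raw=0x3D007 flags P=1 W=1 U=1 S=0
  [1] read 0x3D idx=1: raw=0x3F007 flags P=1 W=1 U=1 S=0
  [2] read 0x3F idx=11: raw=0x42007 flags P=1 W=1 U=1 S=0
  ⇒ phys 0x423C1  [3 reads]
#4 VA=0x7C341A7CD (r,kernel):
  [0] read 0x20 idx=31: raw=0x43007 flags P=1 W=1 U=1 S=0
  [1] read 0x43 idx=26: raw=0x47007 flags P=1 W=1 U=1 S=0
  [2] read 0x47 idx=26: raw=0x48007 flags P=1 W=1 U=1 S=0
  ⇒ phys 0x487CD  [3 reads]
#5 VA=0x38101EBFD (r,kernel):
  [0] read 0x20 idx=14: raw=0x4B007 flags P=1 W=1 U=1 S=0
  [1] read 0x4B idx=8: raw=0x4D007 flags P=1 W=1 U=1 S=0
  [2] read 0x4D idx=30: raw=0x51007 flags P=1 W=1 U=1 S=0
  ⇒ phys 0x51BFD  [3 reads]

TLB: [["0x83C11", "0x2A"], ["0x60080C", "0x31"], ["0x42C01", "0x3B"], ["0x50020B", "0x42"], ["0x7C341A", "0x48"], ["0x38101E", "0x51"]]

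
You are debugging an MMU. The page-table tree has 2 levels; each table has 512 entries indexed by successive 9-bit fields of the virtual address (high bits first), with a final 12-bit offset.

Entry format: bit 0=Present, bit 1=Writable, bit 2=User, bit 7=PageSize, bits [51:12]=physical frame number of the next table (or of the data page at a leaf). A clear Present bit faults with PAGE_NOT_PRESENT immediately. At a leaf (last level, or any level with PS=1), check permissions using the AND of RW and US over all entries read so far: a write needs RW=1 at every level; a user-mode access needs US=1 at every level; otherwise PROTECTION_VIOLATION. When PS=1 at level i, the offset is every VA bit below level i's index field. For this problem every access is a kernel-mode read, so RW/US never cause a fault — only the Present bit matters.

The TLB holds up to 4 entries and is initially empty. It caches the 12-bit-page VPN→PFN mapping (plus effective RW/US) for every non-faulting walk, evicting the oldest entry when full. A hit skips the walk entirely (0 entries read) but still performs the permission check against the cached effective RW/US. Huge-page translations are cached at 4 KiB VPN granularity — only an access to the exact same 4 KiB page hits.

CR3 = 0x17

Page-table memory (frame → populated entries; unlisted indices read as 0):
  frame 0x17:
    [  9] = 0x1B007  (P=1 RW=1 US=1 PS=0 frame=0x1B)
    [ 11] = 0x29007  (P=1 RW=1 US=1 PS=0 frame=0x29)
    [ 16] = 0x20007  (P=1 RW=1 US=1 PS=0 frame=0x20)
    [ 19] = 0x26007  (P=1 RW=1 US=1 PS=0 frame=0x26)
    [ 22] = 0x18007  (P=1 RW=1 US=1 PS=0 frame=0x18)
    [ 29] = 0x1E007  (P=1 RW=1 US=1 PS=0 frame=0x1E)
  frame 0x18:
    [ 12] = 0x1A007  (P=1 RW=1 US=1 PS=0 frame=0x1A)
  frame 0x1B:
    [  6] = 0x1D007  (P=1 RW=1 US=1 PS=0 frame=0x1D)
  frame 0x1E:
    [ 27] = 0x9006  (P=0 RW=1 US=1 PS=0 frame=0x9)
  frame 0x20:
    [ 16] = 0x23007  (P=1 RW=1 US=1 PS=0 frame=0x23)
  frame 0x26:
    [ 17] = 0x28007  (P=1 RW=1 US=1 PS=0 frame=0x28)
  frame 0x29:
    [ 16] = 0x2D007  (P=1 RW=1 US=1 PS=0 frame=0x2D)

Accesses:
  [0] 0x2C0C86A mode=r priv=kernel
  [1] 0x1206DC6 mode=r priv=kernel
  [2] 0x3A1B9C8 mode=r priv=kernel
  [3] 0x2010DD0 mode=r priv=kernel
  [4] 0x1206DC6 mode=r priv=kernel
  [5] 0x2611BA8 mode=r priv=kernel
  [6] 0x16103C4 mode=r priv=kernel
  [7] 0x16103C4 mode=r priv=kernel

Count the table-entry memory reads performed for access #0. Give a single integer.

Trace:
#0 VA=0x2C0C86A (r,kernel):
  L0: frame=0x17 idx=22 entry=0x18007 [P=1 RW=1 US=1 PS=0]
  L1: frame=0x18 idx=12 entry=0x1A007 [P=1 RW=1 US=1 PS=0]
  ⇒ phys 0x1A86A  [2 reads]
#1 VA=0x1206DC6 (r,kernel):
  L0: frame=0x17 idx=9 entry=0x1B007 [P=1 RW=1 US=1 PS=0]
  L1: frame=0x1B idx=6 entry=0x1D007 [P=1 RW=1 US=1 PS=0]
  ⇒ phys 0x1DDC6  [2 reads]
#2 VA=0x3A1B9C8 (r,kernel):
  L0: frame=0x17 idx=29 entry=0x1E007 [P=1 RW=1 US=1 PS=0]
  L1: frame=0x1E idx=27 entry=0x9006 [P=0 RW=1 US=1 PS=0]
  ✗ PAGE_NOT_PRESENT  [2 reads]
#3 VA=0x2010DD0 (r,kernel):
  L0: frame=0x17 idx=16 entry=0x20007 [P=1 RW=1 US=1 PS=0]
  L1: frame=0x20 idx=16 entry=0x23007 [P=1 RW=1 US=1 PS=0]
  ⇒ phys 0x23DD0  [2 reads]
#4 VA=0x1206DC6 (r,kernel):
  TLB hit vpn=0x1206 → PA=0x1DDC6
#5 VA=0x2611BA8 (r,kernel):
  L0: frame=0x17 idx=19 entry=0x26007 [P=1 RW=1 US=1 PS=0]
  L1: frame=0x26 idx=17 entry=0x28007 [P=1 RW=1 US=1 PS=0]
  ⇒ phys 0x28BA8  [2 reads]
#6 VA=0x16103C4 (r,kernel):
  L0: frame=0x17 idx=11 entry=0x29007 [P=1 RW=1 US=1 PS=0]
  L1: frame=0x29 idx=16 entry=0x2D007 [P=1 RW=1 US=1 PS=0]
  ⇒ phys 0x2D3C4  [2 reads]
#7 VA=0x16103C4 (r,kernel):
  TLB hit vpn=0x1610 → PA=0x2D3C4

Entries read for #0: 2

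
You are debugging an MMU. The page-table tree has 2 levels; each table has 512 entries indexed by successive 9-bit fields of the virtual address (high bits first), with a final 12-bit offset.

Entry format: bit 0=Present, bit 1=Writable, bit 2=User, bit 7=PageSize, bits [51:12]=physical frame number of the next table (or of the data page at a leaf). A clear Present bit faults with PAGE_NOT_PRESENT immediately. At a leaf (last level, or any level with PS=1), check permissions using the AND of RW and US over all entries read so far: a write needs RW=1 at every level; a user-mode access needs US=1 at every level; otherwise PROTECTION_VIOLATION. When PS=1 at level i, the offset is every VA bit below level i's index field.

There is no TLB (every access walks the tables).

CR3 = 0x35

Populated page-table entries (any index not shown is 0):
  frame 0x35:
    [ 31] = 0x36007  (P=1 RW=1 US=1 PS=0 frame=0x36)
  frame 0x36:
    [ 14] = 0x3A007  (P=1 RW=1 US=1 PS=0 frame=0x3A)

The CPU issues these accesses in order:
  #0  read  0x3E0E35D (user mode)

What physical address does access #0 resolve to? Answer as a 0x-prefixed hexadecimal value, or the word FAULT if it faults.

Walk each access:
#0 VA=0x3E0E35D (r,user):
  lvl0: tbl 0x35, slot 31 ⇒ 0x36007 (P1/RW1/US1/PS0)
  lvl1: tbl 0x36, slot 14 ⇒ 0x3A007 (P1/RW1/US1/PS0)
  ✓ 0x3A35D  — 2 lookups

Access #0 PA: 0x3A35D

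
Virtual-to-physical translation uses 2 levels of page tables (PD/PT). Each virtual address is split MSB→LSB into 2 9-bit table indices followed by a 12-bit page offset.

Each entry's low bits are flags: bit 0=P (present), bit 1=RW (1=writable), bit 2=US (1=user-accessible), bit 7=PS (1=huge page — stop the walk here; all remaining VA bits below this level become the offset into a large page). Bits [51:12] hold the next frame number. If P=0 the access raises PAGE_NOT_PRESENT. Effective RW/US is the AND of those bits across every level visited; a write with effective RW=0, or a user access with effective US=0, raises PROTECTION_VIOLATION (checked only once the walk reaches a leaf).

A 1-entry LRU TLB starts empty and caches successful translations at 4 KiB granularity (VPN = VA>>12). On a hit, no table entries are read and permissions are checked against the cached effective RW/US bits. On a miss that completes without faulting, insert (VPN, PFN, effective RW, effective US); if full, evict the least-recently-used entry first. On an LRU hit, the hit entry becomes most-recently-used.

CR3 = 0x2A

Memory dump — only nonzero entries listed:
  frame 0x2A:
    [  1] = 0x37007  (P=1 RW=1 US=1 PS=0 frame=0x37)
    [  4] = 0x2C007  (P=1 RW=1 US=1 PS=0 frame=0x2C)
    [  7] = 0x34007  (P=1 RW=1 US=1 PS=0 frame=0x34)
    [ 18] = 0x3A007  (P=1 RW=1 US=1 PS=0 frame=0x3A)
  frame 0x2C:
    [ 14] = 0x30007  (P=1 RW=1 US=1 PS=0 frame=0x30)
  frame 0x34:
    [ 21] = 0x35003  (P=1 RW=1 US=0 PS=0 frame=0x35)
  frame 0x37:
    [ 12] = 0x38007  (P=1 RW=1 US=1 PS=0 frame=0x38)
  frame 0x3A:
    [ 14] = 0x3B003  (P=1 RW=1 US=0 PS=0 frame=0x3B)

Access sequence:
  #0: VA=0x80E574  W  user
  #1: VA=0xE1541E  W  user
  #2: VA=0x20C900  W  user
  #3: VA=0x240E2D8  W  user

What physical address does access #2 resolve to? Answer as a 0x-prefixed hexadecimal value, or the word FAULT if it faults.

Walk each access:
#0 VA=0x80E574 (w,user):
  lvl0: tbl 0x2A, slot 4 ⇒ 0x2C007 (P1/RW1/US1/PS0)
  lvl1: tbl 0x2C, slot 14 ⇒ 0x30007 (P1/RW1/US1/PS0)
  ⇒ phys 0x30574  [2 reads]
#1 VA=0xE1541E (w,user):
  lvl0: tbl 0x2A, slot 7 ⇒ 0x34007 (P1/RW1/US1/PS0)
  lvl1: tbl 0x34, slot 21 ⇒ 0x35003 (P1/RW1/US0/PS0)
  ✗ PROTECTION_VIOLATION  [2 reads]
#2 VA=0x20C900 (w,user):
  lvl0: tbl 0x2A, slot 1 ⇒ 0x37007 (P1/RW1/US1/PS0)
  lvl1: tbl 0x37, slot 12 ⇒ 0x38007 (P1/RW1/US1/PS0)
  ⇒ phys 0x38900  [2 reads]
#3 VA=0x240E2D8 (w,user):
  lvl0: tbl 0x2A, slot 18 ⇒ 0x3A007 (P1/RW1/US1/PS0)
  lvl1: tbl 0x3A, slot 14 ⇒ 0x3B003 (P1/RW1/US0/PS0)
  ✗ PROTECTION_VIOLATION  [2 reads]

Access #2 PA: 0x38900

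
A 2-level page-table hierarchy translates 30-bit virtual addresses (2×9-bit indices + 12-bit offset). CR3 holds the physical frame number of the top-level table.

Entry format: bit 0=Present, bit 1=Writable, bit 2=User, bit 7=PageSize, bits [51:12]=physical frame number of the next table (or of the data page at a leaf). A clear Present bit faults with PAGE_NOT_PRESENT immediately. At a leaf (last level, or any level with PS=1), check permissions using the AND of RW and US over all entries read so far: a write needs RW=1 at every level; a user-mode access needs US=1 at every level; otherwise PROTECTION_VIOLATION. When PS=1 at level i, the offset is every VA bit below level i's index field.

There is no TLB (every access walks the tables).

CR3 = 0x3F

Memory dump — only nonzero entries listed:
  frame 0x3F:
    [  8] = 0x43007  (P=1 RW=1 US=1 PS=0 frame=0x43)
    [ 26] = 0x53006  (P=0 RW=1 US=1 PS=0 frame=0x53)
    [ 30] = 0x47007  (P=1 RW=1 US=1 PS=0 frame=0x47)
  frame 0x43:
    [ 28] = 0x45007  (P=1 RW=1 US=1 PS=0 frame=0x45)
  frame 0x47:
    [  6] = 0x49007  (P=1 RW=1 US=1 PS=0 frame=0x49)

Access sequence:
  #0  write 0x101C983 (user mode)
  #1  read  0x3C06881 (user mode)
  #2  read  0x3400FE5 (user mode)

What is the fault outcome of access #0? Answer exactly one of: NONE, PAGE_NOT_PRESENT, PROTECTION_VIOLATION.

Per-access translation:
#0 VA=0x101C983 (w,user):
  lvl0: tbl 0x3F, slot 8 ⇒ 0x43007 (P1/RW1/US1/PS0)
  lvl1: tbl 0x43, slot 28 ⇒ 0x45007 (P1/RW1/US1/PS0)
  → PA=0x45983  (2 entries read)
#1 VA=0x3C06881 (r,user):
  lvl0: tbl 0x3F, slot 30 ⇒ 0x47007 (P1/RW1/US1/PS0)
  lvl1: tbl 0x47, slot 6 ⇒ 0x49007 (P1/RW1/US1/PS0)
  → PA=0x49881  (2 entries read)
#2 VA=0x3400FE5 (r,user):
  lvl0: tbl 0x3F, slot 26 ⇒ 0x53006 (P0/RW1/US1/PS0)
  ✗ PAGE_NOT_PRESENT  [1 reads]

Access #0 fault: NONE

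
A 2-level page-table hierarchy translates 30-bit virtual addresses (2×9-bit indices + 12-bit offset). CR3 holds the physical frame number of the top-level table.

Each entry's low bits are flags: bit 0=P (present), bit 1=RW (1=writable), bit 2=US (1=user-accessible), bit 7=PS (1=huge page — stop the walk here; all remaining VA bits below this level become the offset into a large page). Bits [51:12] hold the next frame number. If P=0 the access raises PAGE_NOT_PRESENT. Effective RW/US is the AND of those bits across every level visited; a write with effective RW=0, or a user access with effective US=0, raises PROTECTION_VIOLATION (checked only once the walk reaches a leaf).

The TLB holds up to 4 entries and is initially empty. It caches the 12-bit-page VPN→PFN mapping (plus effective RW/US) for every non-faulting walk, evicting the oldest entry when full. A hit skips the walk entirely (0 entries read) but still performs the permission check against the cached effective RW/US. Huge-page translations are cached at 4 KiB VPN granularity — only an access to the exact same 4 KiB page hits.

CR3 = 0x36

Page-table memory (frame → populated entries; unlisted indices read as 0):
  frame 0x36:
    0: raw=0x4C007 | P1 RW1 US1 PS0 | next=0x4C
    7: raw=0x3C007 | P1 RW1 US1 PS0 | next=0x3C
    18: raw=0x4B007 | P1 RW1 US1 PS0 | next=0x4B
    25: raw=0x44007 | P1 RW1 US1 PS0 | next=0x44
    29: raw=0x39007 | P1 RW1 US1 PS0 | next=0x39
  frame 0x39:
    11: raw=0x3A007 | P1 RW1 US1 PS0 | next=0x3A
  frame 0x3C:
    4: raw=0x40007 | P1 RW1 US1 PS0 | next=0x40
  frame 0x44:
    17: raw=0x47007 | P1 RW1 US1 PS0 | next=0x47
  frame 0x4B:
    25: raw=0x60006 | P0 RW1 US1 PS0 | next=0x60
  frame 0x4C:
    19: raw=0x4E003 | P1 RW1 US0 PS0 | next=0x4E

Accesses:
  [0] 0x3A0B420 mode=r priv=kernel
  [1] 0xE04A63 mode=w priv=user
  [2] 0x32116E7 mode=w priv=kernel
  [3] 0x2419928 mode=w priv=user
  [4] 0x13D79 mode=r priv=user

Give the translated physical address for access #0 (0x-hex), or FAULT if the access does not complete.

Per-access translation:
#0 VA=0x3A0B420 (r,kernel):
  L0: frame=0x36 idx=29 entry=0x39007 [P=1 RW=1 US=1 PS=0]
  L1: frame=0x39 idx=11 entry=0x3A007 [P=1 RW=1 US=1 PS=0]
  ⇒ phys 0x3A420  [2 reads]
#1 VA=0xE04A63 (w,user):
  L0: frame=0x36 idx=7 entry=0x3C007 [P=1 RW=1 US=1 PS=0]
  L1: frame=0x3C idx=4 entry=0x40007 [P=1 RW=1 US=1 PS=0]
  ⇒ phys 0x40A63  [2 reads]
#2 VA=0x32116E7 (w,kernel):
  L0: frame=0x36 idx=25 entry=0x44007 [P=1 RW=1 US=1 PS=0]
  L1: frame=0x44 idx=17 entry=0x47007 [P=1 RW=1 US=1 PS=0]
  ⇒ phys 0x476E7  [2 reads]
#3 VA=0x2419928 (w,user):
  L0: frame=0x36 idx=18 entry=0x4B007 [P=1 RW=1 US=1 PS=0]
  L1: frame=0x4B idx=25 entry=0x60006 [P=0 RW=1 US=1 PS=0]
  ⇒ fault: PAGE_NOT_PRESENT  — 2 lookups
#4 VA=0x13D79 (r,user):
  L0: frame=0x36 idx=0 entry=0x4C007 [P=1 RW=1 US=1 PS=0]
  L1: frame=0x4C idx=19 entry=0x4E003 [P=1 RW=1 US=0 PS=0]
  ⇒ fault: PROTECTION_VIOLATION  — 2 lookups

Access #0 PA: 0x3A420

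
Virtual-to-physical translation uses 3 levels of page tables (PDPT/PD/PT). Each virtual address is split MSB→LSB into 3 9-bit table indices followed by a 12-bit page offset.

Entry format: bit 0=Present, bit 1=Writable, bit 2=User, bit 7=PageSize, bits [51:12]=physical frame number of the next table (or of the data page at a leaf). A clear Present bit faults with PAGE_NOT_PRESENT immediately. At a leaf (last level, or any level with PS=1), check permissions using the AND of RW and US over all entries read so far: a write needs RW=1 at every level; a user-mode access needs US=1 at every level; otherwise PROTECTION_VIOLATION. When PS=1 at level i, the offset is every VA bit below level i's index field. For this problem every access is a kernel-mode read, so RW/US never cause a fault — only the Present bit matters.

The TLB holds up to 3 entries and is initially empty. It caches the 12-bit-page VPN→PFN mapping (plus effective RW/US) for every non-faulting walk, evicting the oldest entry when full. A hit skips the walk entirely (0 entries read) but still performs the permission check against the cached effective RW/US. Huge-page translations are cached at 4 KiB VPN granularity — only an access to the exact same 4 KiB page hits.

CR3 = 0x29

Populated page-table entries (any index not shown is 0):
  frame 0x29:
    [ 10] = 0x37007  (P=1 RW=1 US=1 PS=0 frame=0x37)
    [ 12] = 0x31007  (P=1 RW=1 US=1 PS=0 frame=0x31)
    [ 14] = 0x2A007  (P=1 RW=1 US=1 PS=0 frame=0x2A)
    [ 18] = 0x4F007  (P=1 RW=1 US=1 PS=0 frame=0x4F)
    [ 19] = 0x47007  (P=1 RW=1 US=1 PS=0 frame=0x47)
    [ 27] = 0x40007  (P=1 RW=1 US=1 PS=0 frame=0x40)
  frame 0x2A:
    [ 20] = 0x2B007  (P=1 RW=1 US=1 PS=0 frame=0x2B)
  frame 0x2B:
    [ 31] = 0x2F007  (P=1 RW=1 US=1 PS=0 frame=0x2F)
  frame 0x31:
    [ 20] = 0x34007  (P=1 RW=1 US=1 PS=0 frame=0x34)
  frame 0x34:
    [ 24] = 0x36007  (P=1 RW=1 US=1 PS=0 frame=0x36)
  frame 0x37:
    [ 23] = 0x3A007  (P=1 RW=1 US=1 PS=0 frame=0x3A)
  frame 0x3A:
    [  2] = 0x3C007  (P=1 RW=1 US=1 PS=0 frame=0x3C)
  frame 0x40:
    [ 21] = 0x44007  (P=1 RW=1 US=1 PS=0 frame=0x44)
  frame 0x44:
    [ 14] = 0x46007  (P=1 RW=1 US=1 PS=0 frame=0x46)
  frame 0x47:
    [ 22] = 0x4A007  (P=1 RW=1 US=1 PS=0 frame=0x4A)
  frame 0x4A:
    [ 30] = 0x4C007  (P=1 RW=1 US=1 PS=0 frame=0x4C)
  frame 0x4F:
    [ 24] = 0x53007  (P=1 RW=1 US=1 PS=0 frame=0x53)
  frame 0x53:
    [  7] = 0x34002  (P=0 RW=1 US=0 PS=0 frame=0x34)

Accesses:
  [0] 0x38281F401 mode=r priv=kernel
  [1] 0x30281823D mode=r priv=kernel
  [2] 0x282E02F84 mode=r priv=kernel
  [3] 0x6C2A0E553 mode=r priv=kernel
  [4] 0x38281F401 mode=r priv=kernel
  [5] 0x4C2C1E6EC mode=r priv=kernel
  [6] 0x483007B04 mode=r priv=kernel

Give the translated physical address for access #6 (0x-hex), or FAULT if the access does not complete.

Trace:
#0 VA=0x38281F401 (r,kernel):
  L0 @0x29[14] → 0x2A007  P=1,RW=1,US=1,PS=0
  L1 @0x2A[20] → 0x2B007  P=1,RW=1,US=1,PS=0
  L2 @0x2B[31] → 0x2F007  P=1,RW=1,US=1,PS=0
  ⇒ phys 0x2F401  [3 reads]
#1 VA=0x30281823D (r,kernel):
  L0 @0x29[12] → 0x31007  P=1,RW=1,US=1,PS=0
  L1 @0x31[20] → 0x34007  P=1,RW=1,US=1,PS=0
  L2 @0x34[24] → 0x36007  P=1,RW=1,US=1,PS=0
  ⇒ phys 0x3623D  [3 reads]
#2 VA=0x282E02F84 (r,kernel):
  L0 @0x29[10] → 0x37007  P=1,RW=1,US=1,PS=0
  L1 @0x37[23] → 0x3A007  P=1,RW=1,US=1,PS=0
  L2 @0x3A[2] → 0x3C007  P=1,RW=1,US=1,PS=0
  ⇒ phys 0x3CF84  [3 reads]
#3 VA=0x6C2A0E553 (r,kernel):
  L0 @0x29[27] → 0x40007  P=1,RW=1,US=1,PS=0
  L1 @0x40[21] → 0x44007  P=1,RW=1,US=1,PS=0
  L2 @0x44[14] → 0x46007  P=1,RW=1,US=1,PS=0
  ⇒ phys 0x46553  [3 reads]
#4 VA=0x38281F401 (r,kernel):
  L0 @0x29[14] → 0x2A007  P=1,RW=1,US=1,PS=0
  L1 @0x2A[20] → 0x2B007  P=1,RW=1,US=1,PS=0
  L2 @0x2B[31] → 0x2F007  P=1,RW=1,US=1,PS=0
  ⇒ phys 0x2F401  [3 reads]
#5 VA=0x4C2C1E6EC (r,kernel):
  L0 @0x29[19] → 0x47007  P=1,RW=1,US=1,PS=0
  L1 @0x47[22] → 0x4A007  P=1,RW=1,US=1,PS=0
  L2 @0x4A[30] → 0x4C007  P=1,RW=1,US=1,PS=0
  ⇒ phys 0x4C6EC  [3 reads]
#6 VA=0x483007B04 (r,kernel):
  L0 @0x29[18] → 0x4F007  P=1,RW=1,US=1,PS=0
  L1 @0x4F[24] → 0x53007  P=1,RW=1,US=1,PS=0
  L2 @0x53[7] → 0x34002  P=0,RW=1,US=0,PS=0
  ⇒ fault: PAGE_NOT_PRESENT  — 3 lookups

Access #6 PA: FAULT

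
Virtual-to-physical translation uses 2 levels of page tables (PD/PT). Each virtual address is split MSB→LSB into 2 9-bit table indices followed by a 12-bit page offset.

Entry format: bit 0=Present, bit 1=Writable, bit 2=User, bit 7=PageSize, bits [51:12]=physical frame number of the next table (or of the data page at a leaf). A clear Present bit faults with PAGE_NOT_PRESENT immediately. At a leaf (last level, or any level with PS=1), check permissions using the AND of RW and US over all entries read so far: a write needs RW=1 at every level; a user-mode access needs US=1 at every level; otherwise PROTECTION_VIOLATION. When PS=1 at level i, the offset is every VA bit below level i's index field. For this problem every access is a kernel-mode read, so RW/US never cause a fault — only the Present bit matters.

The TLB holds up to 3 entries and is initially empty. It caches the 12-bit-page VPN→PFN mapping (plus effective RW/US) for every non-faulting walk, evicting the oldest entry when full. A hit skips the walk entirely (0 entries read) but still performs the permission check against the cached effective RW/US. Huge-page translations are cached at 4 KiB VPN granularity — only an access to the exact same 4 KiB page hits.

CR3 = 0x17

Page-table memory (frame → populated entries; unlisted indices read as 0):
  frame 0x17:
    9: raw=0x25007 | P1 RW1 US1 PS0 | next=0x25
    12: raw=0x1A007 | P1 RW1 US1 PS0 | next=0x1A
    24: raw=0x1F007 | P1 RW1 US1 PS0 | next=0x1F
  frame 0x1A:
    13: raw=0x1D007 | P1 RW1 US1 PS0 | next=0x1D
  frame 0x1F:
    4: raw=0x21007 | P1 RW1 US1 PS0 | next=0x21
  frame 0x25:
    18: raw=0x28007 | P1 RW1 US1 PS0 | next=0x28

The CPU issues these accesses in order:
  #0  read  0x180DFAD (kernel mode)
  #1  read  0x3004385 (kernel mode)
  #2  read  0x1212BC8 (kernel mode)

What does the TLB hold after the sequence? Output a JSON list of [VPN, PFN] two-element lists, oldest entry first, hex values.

Trace:
#0 VA=0x180DFAD (r,kernel):
  L0: frame=0x17 idx=12 entry=0x1A007 [P=1 RW=1 US=1 PS=0]
  L1: frame=0x1A idx=13 entry=0x1D007 [P=1 RW=1 US=1 PS=0]
  ✓ 0x1DFAD  — 2 lookups
#1 VA=0x3004385 (r,kernel):
  L0: frame=0x17 idx=24 entry=0x1F007 [P=1 RW=1 US=1 PS=0]
  L1: frame=0x1F idx=4 entry=0x21007 [P=1 RW=1 US=1 PS=0]
  ✓ 0x21385  — 2 lookups
#2 VA=0x1212BC8 (r,kernel):
  L0: frame=0x17 idx=9 entry=0x25007 [P=1 RW=1 US=1 PS=0]
  L1: frame=0x25 idx=18 entry=0x28007 [P=1 RW=1 US=1 PS=0]
  ✓ 0x28BC8  — 2 lookups

TLB: [["0x180D", "0x1D"], ["0x3004", "0x21"], ["0x1212", "0x28"]]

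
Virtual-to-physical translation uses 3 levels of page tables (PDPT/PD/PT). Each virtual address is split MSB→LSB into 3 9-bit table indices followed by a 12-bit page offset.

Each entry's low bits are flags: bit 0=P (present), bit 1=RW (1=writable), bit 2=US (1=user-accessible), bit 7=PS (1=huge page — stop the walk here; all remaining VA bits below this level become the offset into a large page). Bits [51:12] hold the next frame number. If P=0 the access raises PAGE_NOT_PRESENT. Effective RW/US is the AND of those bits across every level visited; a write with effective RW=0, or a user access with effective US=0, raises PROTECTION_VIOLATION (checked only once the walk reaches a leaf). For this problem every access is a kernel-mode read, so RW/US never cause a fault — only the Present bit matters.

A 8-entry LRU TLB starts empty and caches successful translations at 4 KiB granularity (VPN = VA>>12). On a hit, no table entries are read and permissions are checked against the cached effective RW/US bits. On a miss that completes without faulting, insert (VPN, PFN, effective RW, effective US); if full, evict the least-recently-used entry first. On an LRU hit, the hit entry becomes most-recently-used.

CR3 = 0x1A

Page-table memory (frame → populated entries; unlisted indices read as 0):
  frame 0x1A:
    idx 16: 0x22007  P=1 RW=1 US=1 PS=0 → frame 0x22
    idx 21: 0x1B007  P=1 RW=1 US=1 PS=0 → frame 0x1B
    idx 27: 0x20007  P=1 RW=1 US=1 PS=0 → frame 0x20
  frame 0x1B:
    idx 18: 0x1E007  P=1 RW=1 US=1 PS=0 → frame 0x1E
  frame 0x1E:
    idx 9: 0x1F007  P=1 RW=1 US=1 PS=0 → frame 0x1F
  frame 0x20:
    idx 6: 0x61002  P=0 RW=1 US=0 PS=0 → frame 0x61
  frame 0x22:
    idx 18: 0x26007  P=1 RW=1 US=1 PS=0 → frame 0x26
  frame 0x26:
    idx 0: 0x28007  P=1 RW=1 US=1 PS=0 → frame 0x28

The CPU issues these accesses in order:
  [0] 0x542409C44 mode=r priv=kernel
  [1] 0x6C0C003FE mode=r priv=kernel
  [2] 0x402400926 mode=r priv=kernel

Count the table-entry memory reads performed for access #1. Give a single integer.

Walk each access:
#0 VA=0x542409C44 (r,kernel):
  lvl0: tbl 0x1A, slot 21 ⇒ 0x1B007 (P1/RW1/US1/PS0)
  lvl1: tbl 0x1B, slot 18 ⇒ 0x1E007 (P1/RW1/US1/PS0)
  lvl2: tbl 0x1E, slot 9 ⇒ 0x1F007 (P1/RW1/US1/PS0)
  ⇒ phys 0x1FC44  [3 reads]
#1 VA=0x6C0C003FE (r,kernel):
  lvl0: tbl 0x1A, slot 27 ⇒ 0x20007 (P1/RW1/US1/PS0)
  lvl1: tbl 0x20, slot 6 ⇒ 0x61002 (P0/RW1/US0/PS0)
  → PAGE_NOT_PRESENT  (2 entries read)
#2 VA=0x402400926 (r,kernel):
  lvl0: tbl 0x1A, slot 16 ⇒ 0x22007 (P1/RW1/US1/PS0)
  lvl1: tbl 0x22, slot 18 ⇒ 0x26007 (P1/RW1/US1/PS0)
  lvl2: tbl 0x26, slot 0 ⇒ 0x28007 (P1/RW1/US1/PS0)
  ⇒ phys 0x28926  [3 reads]

Entries read for #1: 2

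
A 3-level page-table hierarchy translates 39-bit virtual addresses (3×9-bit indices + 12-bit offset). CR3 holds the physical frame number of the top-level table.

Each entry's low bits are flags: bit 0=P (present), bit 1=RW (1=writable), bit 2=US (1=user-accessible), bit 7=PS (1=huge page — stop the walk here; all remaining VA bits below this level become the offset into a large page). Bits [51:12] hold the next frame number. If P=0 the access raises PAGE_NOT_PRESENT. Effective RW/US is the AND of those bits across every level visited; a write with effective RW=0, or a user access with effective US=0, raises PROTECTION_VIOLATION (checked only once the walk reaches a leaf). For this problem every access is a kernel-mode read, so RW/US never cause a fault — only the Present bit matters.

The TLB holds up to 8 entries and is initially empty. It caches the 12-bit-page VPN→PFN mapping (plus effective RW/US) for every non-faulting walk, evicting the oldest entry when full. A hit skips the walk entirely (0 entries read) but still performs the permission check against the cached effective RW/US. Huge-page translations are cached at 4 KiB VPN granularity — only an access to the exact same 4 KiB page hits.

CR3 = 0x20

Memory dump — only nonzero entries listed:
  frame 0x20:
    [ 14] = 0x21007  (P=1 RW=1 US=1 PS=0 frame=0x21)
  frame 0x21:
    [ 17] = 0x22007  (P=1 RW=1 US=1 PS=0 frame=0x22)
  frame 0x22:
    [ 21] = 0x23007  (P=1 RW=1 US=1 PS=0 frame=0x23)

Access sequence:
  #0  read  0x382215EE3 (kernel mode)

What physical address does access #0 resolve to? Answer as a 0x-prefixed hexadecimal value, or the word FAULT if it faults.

Per-access translation:
#0 VA=0x382215EE3 (r,kernel):
  [0] read 0x20 idx=14: raw=0x21007 flags P=1 W=1 U=1 S=0
  [1] read 0x21 idx=17: raw=0x22007 flags P=1 W=1 U=1 S=0
  [2] read 0x22 idx=21: raw=0x23007 flags P=1 W=1 U=1 S=0
  → PA=0x23EE3  (3 entries read)

Access #0 PA: 0x23EE3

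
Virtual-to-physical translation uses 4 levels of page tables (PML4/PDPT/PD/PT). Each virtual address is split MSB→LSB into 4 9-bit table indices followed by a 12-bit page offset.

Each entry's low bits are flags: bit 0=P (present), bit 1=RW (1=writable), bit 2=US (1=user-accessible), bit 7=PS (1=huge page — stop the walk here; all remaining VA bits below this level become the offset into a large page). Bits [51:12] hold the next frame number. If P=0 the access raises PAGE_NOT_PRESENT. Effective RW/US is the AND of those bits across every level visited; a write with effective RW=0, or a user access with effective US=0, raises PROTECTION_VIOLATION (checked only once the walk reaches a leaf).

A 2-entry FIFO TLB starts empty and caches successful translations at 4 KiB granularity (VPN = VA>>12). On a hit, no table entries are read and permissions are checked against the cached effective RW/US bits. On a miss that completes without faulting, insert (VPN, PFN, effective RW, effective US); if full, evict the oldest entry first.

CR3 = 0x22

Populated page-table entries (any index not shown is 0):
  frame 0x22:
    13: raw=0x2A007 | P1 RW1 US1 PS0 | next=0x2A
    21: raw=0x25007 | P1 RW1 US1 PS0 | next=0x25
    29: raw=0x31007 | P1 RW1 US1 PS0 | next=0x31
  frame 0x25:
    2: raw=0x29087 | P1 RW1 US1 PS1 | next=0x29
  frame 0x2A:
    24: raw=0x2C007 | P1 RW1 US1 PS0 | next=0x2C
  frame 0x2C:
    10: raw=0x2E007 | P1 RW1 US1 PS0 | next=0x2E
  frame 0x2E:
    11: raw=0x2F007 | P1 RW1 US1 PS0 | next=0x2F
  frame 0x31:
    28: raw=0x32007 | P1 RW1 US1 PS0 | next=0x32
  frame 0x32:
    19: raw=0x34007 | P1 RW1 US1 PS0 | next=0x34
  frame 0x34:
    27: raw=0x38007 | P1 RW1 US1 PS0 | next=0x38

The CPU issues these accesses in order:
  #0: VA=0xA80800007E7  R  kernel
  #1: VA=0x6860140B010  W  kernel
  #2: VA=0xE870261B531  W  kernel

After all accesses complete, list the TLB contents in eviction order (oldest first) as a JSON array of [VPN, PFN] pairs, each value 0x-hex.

Per-access translation:
#0 VA=0xA80800007E7 (r,kernel):
  lvl0: tbl 0x22, slot 21 ⇒ 0x25007 (P1/RW1/US1/PS0)
  lvl1: tbl 0x25, slot 2 ⇒ 0x29087 (P1/RW1/US1/PS1)
  ⇒ phys 0x297E7 (huge @L1)  [2 reads]
#1 VA=0x6860140B010 (w,kernel):
  lvl0: tbl 0x22, slot 13 ⇒ 0x2A007 (P1/RW1/US1/PS0)
  lvl1: tbl 0x2A, slot 24 ⇒ 0x2C007 (P1/RW1/US1/PS0)
  lvl2: tbl 0x2C, slot 10 ⇒ 0x2E007 (P1/RW1/US1/PS0)
  lvl3: tbl 0x2E, slot 11 ⇒ 0x2F007 (P1/RW1/US1/PS0)
  ⇒ phys 0x2F010  [4 reads]
#2 VA=0xE870261B531 (w,kernel):
  lvl0: tbl 0x22, slot 29 ⇒ 0x31007 (P1/RW1/US1/PS0)
  lvl1: tbl 0x31, slot 28 ⇒ 0x32007 (P1/RW1/US1/PS0)
  lvl2: tbl 0x32, slot 19 ⇒ 0x34007 (P1/RW1/US1/PS0)
  lvl3: tbl 0x34, slot 27 ⇒ 0x38007 (P1/RW1/US1/PS0)
  ⇒ phys 0x38531  [4 reads]

TLB: [["0x6860140B", "0x2F"], ["0xE870261B", "0x38"]]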